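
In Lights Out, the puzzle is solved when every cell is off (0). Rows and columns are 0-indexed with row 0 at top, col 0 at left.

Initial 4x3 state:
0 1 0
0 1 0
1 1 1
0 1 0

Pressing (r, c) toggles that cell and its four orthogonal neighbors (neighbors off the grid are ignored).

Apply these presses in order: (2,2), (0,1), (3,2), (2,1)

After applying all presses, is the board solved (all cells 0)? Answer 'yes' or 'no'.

Answer: no

Derivation:
After press 1 at (2,2):
0 1 0
0 1 1
1 0 0
0 1 1

After press 2 at (0,1):
1 0 1
0 0 1
1 0 0
0 1 1

After press 3 at (3,2):
1 0 1
0 0 1
1 0 1
0 0 0

After press 4 at (2,1):
1 0 1
0 1 1
0 1 0
0 1 0

Lights still on: 6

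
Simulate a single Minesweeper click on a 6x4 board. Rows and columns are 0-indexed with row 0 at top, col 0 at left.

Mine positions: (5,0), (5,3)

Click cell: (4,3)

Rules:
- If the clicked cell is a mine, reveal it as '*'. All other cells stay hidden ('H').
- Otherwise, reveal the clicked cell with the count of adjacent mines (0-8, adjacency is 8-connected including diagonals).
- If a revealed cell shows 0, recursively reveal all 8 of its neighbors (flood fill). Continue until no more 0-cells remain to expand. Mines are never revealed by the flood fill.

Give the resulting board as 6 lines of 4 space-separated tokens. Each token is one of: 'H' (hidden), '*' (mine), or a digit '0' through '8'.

H H H H
H H H H
H H H H
H H H H
H H H 1
H H H H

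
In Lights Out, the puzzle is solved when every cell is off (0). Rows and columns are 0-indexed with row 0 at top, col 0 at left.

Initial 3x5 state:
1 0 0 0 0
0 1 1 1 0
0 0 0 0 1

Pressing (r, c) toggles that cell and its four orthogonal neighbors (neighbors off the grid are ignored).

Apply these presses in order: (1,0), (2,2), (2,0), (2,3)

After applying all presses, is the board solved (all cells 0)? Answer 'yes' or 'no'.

After press 1 at (1,0):
0 0 0 0 0
1 0 1 1 0
1 0 0 0 1

After press 2 at (2,2):
0 0 0 0 0
1 0 0 1 0
1 1 1 1 1

After press 3 at (2,0):
0 0 0 0 0
0 0 0 1 0
0 0 1 1 1

After press 4 at (2,3):
0 0 0 0 0
0 0 0 0 0
0 0 0 0 0

Lights still on: 0

Answer: yes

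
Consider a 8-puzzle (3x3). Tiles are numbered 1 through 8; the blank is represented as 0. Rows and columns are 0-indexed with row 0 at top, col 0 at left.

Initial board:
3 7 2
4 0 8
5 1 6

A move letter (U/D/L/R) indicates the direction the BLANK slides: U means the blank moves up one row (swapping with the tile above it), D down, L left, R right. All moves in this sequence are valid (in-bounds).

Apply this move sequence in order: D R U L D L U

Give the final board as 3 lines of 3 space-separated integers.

Answer: 3 7 2
0 6 1
4 5 8

Derivation:
After move 1 (D):
3 7 2
4 1 8
5 0 6

After move 2 (R):
3 7 2
4 1 8
5 6 0

After move 3 (U):
3 7 2
4 1 0
5 6 8

After move 4 (L):
3 7 2
4 0 1
5 6 8

After move 5 (D):
3 7 2
4 6 1
5 0 8

After move 6 (L):
3 7 2
4 6 1
0 5 8

After move 7 (U):
3 7 2
0 6 1
4 5 8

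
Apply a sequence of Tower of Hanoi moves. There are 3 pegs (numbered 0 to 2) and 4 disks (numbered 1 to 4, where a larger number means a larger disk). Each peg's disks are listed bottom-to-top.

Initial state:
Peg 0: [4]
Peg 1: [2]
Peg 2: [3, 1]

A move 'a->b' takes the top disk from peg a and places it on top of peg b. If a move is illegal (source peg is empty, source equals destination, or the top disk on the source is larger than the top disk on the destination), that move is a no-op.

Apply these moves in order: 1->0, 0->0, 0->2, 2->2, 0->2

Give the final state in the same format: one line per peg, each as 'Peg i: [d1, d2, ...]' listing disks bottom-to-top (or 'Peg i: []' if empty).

After move 1 (1->0):
Peg 0: [4, 2]
Peg 1: []
Peg 2: [3, 1]

After move 2 (0->0):
Peg 0: [4, 2]
Peg 1: []
Peg 2: [3, 1]

After move 3 (0->2):
Peg 0: [4, 2]
Peg 1: []
Peg 2: [3, 1]

After move 4 (2->2):
Peg 0: [4, 2]
Peg 1: []
Peg 2: [3, 1]

After move 5 (0->2):
Peg 0: [4, 2]
Peg 1: []
Peg 2: [3, 1]

Answer: Peg 0: [4, 2]
Peg 1: []
Peg 2: [3, 1]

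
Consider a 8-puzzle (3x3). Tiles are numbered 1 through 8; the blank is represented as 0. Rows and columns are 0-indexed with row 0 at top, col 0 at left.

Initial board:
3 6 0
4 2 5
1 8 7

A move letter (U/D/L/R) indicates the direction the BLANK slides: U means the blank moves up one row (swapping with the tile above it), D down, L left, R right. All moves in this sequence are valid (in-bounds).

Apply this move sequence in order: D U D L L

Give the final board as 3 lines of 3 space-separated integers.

After move 1 (D):
3 6 5
4 2 0
1 8 7

After move 2 (U):
3 6 0
4 2 5
1 8 7

After move 3 (D):
3 6 5
4 2 0
1 8 7

After move 4 (L):
3 6 5
4 0 2
1 8 7

After move 5 (L):
3 6 5
0 4 2
1 8 7

Answer: 3 6 5
0 4 2
1 8 7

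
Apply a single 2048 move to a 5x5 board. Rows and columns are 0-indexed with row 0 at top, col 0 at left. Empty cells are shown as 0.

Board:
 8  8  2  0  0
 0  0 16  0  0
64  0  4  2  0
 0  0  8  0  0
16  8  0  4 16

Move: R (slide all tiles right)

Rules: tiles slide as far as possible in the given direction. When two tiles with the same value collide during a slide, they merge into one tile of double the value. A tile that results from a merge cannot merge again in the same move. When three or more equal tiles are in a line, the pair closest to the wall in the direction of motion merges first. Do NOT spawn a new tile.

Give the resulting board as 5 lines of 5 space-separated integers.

Answer:  0  0  0 16  2
 0  0  0  0 16
 0  0 64  4  2
 0  0  0  0  8
 0 16  8  4 16

Derivation:
Slide right:
row 0: [8, 8, 2, 0, 0] -> [0, 0, 0, 16, 2]
row 1: [0, 0, 16, 0, 0] -> [0, 0, 0, 0, 16]
row 2: [64, 0, 4, 2, 0] -> [0, 0, 64, 4, 2]
row 3: [0, 0, 8, 0, 0] -> [0, 0, 0, 0, 8]
row 4: [16, 8, 0, 4, 16] -> [0, 16, 8, 4, 16]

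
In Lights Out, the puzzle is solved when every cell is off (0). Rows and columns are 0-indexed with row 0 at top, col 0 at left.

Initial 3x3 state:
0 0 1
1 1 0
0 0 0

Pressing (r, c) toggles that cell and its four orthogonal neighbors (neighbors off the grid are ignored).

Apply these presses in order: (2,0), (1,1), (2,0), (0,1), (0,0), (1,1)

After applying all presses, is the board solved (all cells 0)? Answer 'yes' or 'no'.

Answer: yes

Derivation:
After press 1 at (2,0):
0 0 1
0 1 0
1 1 0

After press 2 at (1,1):
0 1 1
1 0 1
1 0 0

After press 3 at (2,0):
0 1 1
0 0 1
0 1 0

After press 4 at (0,1):
1 0 0
0 1 1
0 1 0

After press 5 at (0,0):
0 1 0
1 1 1
0 1 0

After press 6 at (1,1):
0 0 0
0 0 0
0 0 0

Lights still on: 0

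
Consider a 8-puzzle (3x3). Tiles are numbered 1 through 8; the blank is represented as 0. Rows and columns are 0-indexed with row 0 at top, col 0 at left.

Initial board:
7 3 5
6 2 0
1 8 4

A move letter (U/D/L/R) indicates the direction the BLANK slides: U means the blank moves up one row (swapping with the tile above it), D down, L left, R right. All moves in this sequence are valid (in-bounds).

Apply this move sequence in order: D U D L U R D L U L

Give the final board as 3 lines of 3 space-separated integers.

After move 1 (D):
7 3 5
6 2 4
1 8 0

After move 2 (U):
7 3 5
6 2 0
1 8 4

After move 3 (D):
7 3 5
6 2 4
1 8 0

After move 4 (L):
7 3 5
6 2 4
1 0 8

After move 5 (U):
7 3 5
6 0 4
1 2 8

After move 6 (R):
7 3 5
6 4 0
1 2 8

After move 7 (D):
7 3 5
6 4 8
1 2 0

After move 8 (L):
7 3 5
6 4 8
1 0 2

After move 9 (U):
7 3 5
6 0 8
1 4 2

After move 10 (L):
7 3 5
0 6 8
1 4 2

Answer: 7 3 5
0 6 8
1 4 2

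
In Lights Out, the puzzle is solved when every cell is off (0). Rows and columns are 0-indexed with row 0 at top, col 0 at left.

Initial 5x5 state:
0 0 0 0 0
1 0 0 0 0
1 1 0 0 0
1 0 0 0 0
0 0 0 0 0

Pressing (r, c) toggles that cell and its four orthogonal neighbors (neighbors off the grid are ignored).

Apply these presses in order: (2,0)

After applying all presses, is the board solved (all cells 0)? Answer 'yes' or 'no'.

After press 1 at (2,0):
0 0 0 0 0
0 0 0 0 0
0 0 0 0 0
0 0 0 0 0
0 0 0 0 0

Lights still on: 0

Answer: yes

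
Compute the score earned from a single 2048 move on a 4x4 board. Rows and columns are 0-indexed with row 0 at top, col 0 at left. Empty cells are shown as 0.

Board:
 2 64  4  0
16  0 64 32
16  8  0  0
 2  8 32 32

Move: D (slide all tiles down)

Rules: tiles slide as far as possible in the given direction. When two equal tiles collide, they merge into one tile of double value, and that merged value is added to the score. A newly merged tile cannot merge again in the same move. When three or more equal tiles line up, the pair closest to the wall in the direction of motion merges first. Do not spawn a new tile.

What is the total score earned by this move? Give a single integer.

Slide down:
col 0: [2, 16, 16, 2] -> [0, 2, 32, 2]  score +32 (running 32)
col 1: [64, 0, 8, 8] -> [0, 0, 64, 16]  score +16 (running 48)
col 2: [4, 64, 0, 32] -> [0, 4, 64, 32]  score +0 (running 48)
col 3: [0, 32, 0, 32] -> [0, 0, 0, 64]  score +64 (running 112)
Board after move:
 0  0  0  0
 2  0  4  0
32 64 64  0
 2 16 32 64

Answer: 112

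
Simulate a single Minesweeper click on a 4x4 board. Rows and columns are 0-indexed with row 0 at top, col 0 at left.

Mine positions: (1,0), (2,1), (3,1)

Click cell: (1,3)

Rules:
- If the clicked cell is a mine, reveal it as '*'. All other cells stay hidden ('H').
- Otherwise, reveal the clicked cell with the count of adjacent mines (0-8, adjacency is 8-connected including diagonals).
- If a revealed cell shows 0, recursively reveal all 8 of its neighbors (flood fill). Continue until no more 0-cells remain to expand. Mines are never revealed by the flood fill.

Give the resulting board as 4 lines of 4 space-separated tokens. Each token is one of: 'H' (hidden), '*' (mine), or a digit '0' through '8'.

H 1 0 0
H 2 1 0
H H 2 0
H H 2 0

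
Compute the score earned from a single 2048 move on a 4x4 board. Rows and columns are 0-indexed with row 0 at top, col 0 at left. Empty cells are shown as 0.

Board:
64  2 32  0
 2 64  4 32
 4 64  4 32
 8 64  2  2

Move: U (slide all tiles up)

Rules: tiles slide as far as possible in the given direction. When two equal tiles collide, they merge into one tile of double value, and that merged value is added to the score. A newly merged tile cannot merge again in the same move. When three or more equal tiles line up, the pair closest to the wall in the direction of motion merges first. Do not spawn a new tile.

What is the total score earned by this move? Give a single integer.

Slide up:
col 0: [64, 2, 4, 8] -> [64, 2, 4, 8]  score +0 (running 0)
col 1: [2, 64, 64, 64] -> [2, 128, 64, 0]  score +128 (running 128)
col 2: [32, 4, 4, 2] -> [32, 8, 2, 0]  score +8 (running 136)
col 3: [0, 32, 32, 2] -> [64, 2, 0, 0]  score +64 (running 200)
Board after move:
 64   2  32  64
  2 128   8   2
  4  64   2   0
  8   0   0   0

Answer: 200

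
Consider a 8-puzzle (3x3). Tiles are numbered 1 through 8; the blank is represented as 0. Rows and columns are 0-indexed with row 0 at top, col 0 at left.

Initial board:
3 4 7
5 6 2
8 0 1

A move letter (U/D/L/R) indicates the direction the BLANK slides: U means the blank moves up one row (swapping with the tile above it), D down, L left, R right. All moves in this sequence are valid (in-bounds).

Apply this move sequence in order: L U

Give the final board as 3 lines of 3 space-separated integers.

After move 1 (L):
3 4 7
5 6 2
0 8 1

After move 2 (U):
3 4 7
0 6 2
5 8 1

Answer: 3 4 7
0 6 2
5 8 1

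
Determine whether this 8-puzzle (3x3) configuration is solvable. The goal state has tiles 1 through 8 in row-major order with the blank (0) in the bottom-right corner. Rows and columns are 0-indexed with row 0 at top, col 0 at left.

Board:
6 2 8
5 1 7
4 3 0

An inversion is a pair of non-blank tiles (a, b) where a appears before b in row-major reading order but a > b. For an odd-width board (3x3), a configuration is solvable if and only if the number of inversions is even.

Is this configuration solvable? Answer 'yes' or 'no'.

Answer: no

Derivation:
Inversions (pairs i<j in row-major order where tile[i] > tile[j] > 0): 17
17 is odd, so the puzzle is not solvable.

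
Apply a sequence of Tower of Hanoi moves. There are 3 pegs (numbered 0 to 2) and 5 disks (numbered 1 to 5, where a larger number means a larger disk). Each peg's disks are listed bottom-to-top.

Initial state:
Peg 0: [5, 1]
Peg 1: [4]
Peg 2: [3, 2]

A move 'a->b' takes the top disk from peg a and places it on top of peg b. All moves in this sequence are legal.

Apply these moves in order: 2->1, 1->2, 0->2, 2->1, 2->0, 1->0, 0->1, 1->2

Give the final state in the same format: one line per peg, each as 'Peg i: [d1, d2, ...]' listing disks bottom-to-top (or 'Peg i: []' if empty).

Answer: Peg 0: [5, 2]
Peg 1: [4]
Peg 2: [3, 1]

Derivation:
After move 1 (2->1):
Peg 0: [5, 1]
Peg 1: [4, 2]
Peg 2: [3]

After move 2 (1->2):
Peg 0: [5, 1]
Peg 1: [4]
Peg 2: [3, 2]

After move 3 (0->2):
Peg 0: [5]
Peg 1: [4]
Peg 2: [3, 2, 1]

After move 4 (2->1):
Peg 0: [5]
Peg 1: [4, 1]
Peg 2: [3, 2]

After move 5 (2->0):
Peg 0: [5, 2]
Peg 1: [4, 1]
Peg 2: [3]

After move 6 (1->0):
Peg 0: [5, 2, 1]
Peg 1: [4]
Peg 2: [3]

After move 7 (0->1):
Peg 0: [5, 2]
Peg 1: [4, 1]
Peg 2: [3]

After move 8 (1->2):
Peg 0: [5, 2]
Peg 1: [4]
Peg 2: [3, 1]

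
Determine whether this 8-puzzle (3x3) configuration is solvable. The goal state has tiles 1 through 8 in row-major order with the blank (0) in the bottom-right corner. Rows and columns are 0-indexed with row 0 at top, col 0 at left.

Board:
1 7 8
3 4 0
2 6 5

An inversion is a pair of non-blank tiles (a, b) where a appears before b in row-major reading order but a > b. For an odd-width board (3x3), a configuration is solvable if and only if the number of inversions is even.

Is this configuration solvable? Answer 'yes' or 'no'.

Inversions (pairs i<j in row-major order where tile[i] > tile[j] > 0): 13
13 is odd, so the puzzle is not solvable.

Answer: no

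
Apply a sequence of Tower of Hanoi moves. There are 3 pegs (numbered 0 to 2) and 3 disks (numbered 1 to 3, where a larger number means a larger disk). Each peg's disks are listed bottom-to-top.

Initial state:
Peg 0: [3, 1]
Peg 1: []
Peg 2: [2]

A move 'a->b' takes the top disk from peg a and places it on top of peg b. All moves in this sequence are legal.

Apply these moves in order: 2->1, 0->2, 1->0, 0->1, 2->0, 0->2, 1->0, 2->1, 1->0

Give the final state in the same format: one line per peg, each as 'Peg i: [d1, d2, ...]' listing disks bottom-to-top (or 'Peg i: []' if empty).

Answer: Peg 0: [3, 2, 1]
Peg 1: []
Peg 2: []

Derivation:
After move 1 (2->1):
Peg 0: [3, 1]
Peg 1: [2]
Peg 2: []

After move 2 (0->2):
Peg 0: [3]
Peg 1: [2]
Peg 2: [1]

After move 3 (1->0):
Peg 0: [3, 2]
Peg 1: []
Peg 2: [1]

After move 4 (0->1):
Peg 0: [3]
Peg 1: [2]
Peg 2: [1]

After move 5 (2->0):
Peg 0: [3, 1]
Peg 1: [2]
Peg 2: []

After move 6 (0->2):
Peg 0: [3]
Peg 1: [2]
Peg 2: [1]

After move 7 (1->0):
Peg 0: [3, 2]
Peg 1: []
Peg 2: [1]

After move 8 (2->1):
Peg 0: [3, 2]
Peg 1: [1]
Peg 2: []

After move 9 (1->0):
Peg 0: [3, 2, 1]
Peg 1: []
Peg 2: []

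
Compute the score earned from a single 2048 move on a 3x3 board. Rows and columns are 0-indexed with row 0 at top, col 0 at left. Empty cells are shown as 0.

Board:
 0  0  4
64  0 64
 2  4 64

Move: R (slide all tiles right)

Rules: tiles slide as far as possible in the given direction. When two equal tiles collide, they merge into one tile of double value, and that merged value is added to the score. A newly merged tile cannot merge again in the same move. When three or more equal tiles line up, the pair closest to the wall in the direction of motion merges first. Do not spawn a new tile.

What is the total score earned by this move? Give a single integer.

Slide right:
row 0: [0, 0, 4] -> [0, 0, 4]  score +0 (running 0)
row 1: [64, 0, 64] -> [0, 0, 128]  score +128 (running 128)
row 2: [2, 4, 64] -> [2, 4, 64]  score +0 (running 128)
Board after move:
  0   0   4
  0   0 128
  2   4  64

Answer: 128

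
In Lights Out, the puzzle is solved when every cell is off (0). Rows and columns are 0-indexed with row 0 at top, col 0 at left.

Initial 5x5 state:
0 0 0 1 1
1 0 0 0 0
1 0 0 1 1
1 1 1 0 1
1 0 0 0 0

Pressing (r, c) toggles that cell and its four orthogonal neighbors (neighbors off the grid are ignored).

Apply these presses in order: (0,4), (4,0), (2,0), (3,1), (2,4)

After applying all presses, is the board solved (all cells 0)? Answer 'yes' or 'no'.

Answer: yes

Derivation:
After press 1 at (0,4):
0 0 0 0 0
1 0 0 0 1
1 0 0 1 1
1 1 1 0 1
1 0 0 0 0

After press 2 at (4,0):
0 0 0 0 0
1 0 0 0 1
1 0 0 1 1
0 1 1 0 1
0 1 0 0 0

After press 3 at (2,0):
0 0 0 0 0
0 0 0 0 1
0 1 0 1 1
1 1 1 0 1
0 1 0 0 0

After press 4 at (3,1):
0 0 0 0 0
0 0 0 0 1
0 0 0 1 1
0 0 0 0 1
0 0 0 0 0

After press 5 at (2,4):
0 0 0 0 0
0 0 0 0 0
0 0 0 0 0
0 0 0 0 0
0 0 0 0 0

Lights still on: 0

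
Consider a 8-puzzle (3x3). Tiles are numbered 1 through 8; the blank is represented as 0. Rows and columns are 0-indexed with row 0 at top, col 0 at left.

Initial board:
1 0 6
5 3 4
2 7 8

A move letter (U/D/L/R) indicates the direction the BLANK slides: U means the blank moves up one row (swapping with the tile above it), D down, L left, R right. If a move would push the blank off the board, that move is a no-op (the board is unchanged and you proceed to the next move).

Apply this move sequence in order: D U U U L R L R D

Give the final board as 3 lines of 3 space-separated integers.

After move 1 (D):
1 3 6
5 0 4
2 7 8

After move 2 (U):
1 0 6
5 3 4
2 7 8

After move 3 (U):
1 0 6
5 3 4
2 7 8

After move 4 (U):
1 0 6
5 3 4
2 7 8

After move 5 (L):
0 1 6
5 3 4
2 7 8

After move 6 (R):
1 0 6
5 3 4
2 7 8

After move 7 (L):
0 1 6
5 3 4
2 7 8

After move 8 (R):
1 0 6
5 3 4
2 7 8

After move 9 (D):
1 3 6
5 0 4
2 7 8

Answer: 1 3 6
5 0 4
2 7 8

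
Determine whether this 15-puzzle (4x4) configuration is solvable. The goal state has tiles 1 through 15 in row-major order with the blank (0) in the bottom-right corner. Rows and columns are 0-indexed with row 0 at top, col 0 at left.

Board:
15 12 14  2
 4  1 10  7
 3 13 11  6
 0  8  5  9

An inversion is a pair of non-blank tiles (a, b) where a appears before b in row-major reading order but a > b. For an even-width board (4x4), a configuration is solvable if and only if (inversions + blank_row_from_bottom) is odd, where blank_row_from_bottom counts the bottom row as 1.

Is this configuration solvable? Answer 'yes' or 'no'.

Inversions: 60
Blank is in row 3 (0-indexed from top), which is row 1 counting from the bottom (bottom = 1).
60 + 1 = 61, which is odd, so the puzzle is solvable.

Answer: yes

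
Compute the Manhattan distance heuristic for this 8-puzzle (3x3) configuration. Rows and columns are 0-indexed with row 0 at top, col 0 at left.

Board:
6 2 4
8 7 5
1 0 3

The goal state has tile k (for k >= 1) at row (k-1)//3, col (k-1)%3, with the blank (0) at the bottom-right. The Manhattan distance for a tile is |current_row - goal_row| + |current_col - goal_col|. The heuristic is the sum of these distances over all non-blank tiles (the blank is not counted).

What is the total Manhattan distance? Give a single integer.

Tile 6: at (0,0), goal (1,2), distance |0-1|+|0-2| = 3
Tile 2: at (0,1), goal (0,1), distance |0-0|+|1-1| = 0
Tile 4: at (0,2), goal (1,0), distance |0-1|+|2-0| = 3
Tile 8: at (1,0), goal (2,1), distance |1-2|+|0-1| = 2
Tile 7: at (1,1), goal (2,0), distance |1-2|+|1-0| = 2
Tile 5: at (1,2), goal (1,1), distance |1-1|+|2-1| = 1
Tile 1: at (2,0), goal (0,0), distance |2-0|+|0-0| = 2
Tile 3: at (2,2), goal (0,2), distance |2-0|+|2-2| = 2
Sum: 3 + 0 + 3 + 2 + 2 + 1 + 2 + 2 = 15

Answer: 15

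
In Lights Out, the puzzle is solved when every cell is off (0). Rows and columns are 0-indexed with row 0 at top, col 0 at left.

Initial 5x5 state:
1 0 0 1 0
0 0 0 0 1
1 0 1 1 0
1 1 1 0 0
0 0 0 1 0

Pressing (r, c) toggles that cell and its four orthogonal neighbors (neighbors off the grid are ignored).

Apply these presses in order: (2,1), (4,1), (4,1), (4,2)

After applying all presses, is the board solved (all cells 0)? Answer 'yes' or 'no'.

Answer: no

Derivation:
After press 1 at (2,1):
1 0 0 1 0
0 1 0 0 1
0 1 0 1 0
1 0 1 0 0
0 0 0 1 0

After press 2 at (4,1):
1 0 0 1 0
0 1 0 0 1
0 1 0 1 0
1 1 1 0 0
1 1 1 1 0

After press 3 at (4,1):
1 0 0 1 0
0 1 0 0 1
0 1 0 1 0
1 0 1 0 0
0 0 0 1 0

After press 4 at (4,2):
1 0 0 1 0
0 1 0 0 1
0 1 0 1 0
1 0 0 0 0
0 1 1 0 0

Lights still on: 9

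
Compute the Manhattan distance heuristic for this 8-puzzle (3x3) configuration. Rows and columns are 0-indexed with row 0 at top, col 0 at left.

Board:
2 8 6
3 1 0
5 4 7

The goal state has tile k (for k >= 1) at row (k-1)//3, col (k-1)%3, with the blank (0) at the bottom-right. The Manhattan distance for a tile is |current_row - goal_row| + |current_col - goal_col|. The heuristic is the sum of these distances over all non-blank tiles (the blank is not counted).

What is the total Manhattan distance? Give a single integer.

Answer: 15

Derivation:
Tile 2: at (0,0), goal (0,1), distance |0-0|+|0-1| = 1
Tile 8: at (0,1), goal (2,1), distance |0-2|+|1-1| = 2
Tile 6: at (0,2), goal (1,2), distance |0-1|+|2-2| = 1
Tile 3: at (1,0), goal (0,2), distance |1-0|+|0-2| = 3
Tile 1: at (1,1), goal (0,0), distance |1-0|+|1-0| = 2
Tile 5: at (2,0), goal (1,1), distance |2-1|+|0-1| = 2
Tile 4: at (2,1), goal (1,0), distance |2-1|+|1-0| = 2
Tile 7: at (2,2), goal (2,0), distance |2-2|+|2-0| = 2
Sum: 1 + 2 + 1 + 3 + 2 + 2 + 2 + 2 = 15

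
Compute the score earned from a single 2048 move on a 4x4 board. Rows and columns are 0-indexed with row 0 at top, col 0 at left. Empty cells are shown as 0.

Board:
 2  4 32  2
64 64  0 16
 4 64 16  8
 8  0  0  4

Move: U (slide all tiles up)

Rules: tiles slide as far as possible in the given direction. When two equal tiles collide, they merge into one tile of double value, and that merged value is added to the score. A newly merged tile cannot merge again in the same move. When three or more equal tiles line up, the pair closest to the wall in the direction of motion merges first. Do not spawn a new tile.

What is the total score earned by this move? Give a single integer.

Answer: 128

Derivation:
Slide up:
col 0: [2, 64, 4, 8] -> [2, 64, 4, 8]  score +0 (running 0)
col 1: [4, 64, 64, 0] -> [4, 128, 0, 0]  score +128 (running 128)
col 2: [32, 0, 16, 0] -> [32, 16, 0, 0]  score +0 (running 128)
col 3: [2, 16, 8, 4] -> [2, 16, 8, 4]  score +0 (running 128)
Board after move:
  2   4  32   2
 64 128  16  16
  4   0   0   8
  8   0   0   4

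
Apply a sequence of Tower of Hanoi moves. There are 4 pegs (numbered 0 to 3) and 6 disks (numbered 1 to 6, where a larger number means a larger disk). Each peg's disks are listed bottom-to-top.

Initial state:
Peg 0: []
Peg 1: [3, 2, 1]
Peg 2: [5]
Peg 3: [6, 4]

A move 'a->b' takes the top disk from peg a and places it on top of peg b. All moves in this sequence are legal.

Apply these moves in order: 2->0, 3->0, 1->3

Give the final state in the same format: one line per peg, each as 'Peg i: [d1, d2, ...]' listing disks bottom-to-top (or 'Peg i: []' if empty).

After move 1 (2->0):
Peg 0: [5]
Peg 1: [3, 2, 1]
Peg 2: []
Peg 3: [6, 4]

After move 2 (3->0):
Peg 0: [5, 4]
Peg 1: [3, 2, 1]
Peg 2: []
Peg 3: [6]

After move 3 (1->3):
Peg 0: [5, 4]
Peg 1: [3, 2]
Peg 2: []
Peg 3: [6, 1]

Answer: Peg 0: [5, 4]
Peg 1: [3, 2]
Peg 2: []
Peg 3: [6, 1]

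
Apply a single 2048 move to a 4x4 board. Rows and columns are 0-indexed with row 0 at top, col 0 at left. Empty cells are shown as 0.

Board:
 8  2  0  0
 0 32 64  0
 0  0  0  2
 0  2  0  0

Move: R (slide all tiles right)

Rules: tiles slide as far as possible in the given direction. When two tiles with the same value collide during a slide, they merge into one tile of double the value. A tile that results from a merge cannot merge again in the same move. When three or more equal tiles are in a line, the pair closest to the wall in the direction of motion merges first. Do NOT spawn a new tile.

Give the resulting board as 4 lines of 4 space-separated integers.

Slide right:
row 0: [8, 2, 0, 0] -> [0, 0, 8, 2]
row 1: [0, 32, 64, 0] -> [0, 0, 32, 64]
row 2: [0, 0, 0, 2] -> [0, 0, 0, 2]
row 3: [0, 2, 0, 0] -> [0, 0, 0, 2]

Answer:  0  0  8  2
 0  0 32 64
 0  0  0  2
 0  0  0  2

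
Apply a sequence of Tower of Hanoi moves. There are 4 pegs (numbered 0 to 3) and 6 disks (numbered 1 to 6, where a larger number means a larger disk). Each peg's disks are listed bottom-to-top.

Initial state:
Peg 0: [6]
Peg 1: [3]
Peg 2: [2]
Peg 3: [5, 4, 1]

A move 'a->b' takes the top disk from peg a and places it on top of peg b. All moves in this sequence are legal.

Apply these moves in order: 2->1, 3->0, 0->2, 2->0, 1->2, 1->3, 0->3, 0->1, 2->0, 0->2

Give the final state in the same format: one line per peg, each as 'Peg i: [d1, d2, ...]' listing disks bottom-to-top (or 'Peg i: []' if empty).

Answer: Peg 0: []
Peg 1: [6]
Peg 2: [2]
Peg 3: [5, 4, 3, 1]

Derivation:
After move 1 (2->1):
Peg 0: [6]
Peg 1: [3, 2]
Peg 2: []
Peg 3: [5, 4, 1]

After move 2 (3->0):
Peg 0: [6, 1]
Peg 1: [3, 2]
Peg 2: []
Peg 3: [5, 4]

After move 3 (0->2):
Peg 0: [6]
Peg 1: [3, 2]
Peg 2: [1]
Peg 3: [5, 4]

After move 4 (2->0):
Peg 0: [6, 1]
Peg 1: [3, 2]
Peg 2: []
Peg 3: [5, 4]

After move 5 (1->2):
Peg 0: [6, 1]
Peg 1: [3]
Peg 2: [2]
Peg 3: [5, 4]

After move 6 (1->3):
Peg 0: [6, 1]
Peg 1: []
Peg 2: [2]
Peg 3: [5, 4, 3]

After move 7 (0->3):
Peg 0: [6]
Peg 1: []
Peg 2: [2]
Peg 3: [5, 4, 3, 1]

After move 8 (0->1):
Peg 0: []
Peg 1: [6]
Peg 2: [2]
Peg 3: [5, 4, 3, 1]

After move 9 (2->0):
Peg 0: [2]
Peg 1: [6]
Peg 2: []
Peg 3: [5, 4, 3, 1]

After move 10 (0->2):
Peg 0: []
Peg 1: [6]
Peg 2: [2]
Peg 3: [5, 4, 3, 1]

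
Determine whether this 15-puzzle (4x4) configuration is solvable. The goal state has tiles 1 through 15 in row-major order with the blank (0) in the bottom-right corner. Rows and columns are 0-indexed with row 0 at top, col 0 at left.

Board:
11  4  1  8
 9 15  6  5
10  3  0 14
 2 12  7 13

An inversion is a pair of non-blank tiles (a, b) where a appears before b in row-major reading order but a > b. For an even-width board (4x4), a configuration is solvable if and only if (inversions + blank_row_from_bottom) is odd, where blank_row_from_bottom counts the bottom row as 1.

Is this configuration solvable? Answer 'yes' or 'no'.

Answer: no

Derivation:
Inversions: 46
Blank is in row 2 (0-indexed from top), which is row 2 counting from the bottom (bottom = 1).
46 + 2 = 48, which is even, so the puzzle is not solvable.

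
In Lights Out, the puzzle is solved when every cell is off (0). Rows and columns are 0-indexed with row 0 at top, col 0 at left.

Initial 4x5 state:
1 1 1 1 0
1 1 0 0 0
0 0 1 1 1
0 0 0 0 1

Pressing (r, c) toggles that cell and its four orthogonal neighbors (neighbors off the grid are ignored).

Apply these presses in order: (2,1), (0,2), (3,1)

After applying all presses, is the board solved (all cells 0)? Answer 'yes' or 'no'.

Answer: no

Derivation:
After press 1 at (2,1):
1 1 1 1 0
1 0 0 0 0
1 1 0 1 1
0 1 0 0 1

After press 2 at (0,2):
1 0 0 0 0
1 0 1 0 0
1 1 0 1 1
0 1 0 0 1

After press 3 at (3,1):
1 0 0 0 0
1 0 1 0 0
1 0 0 1 1
1 0 1 0 1

Lights still on: 9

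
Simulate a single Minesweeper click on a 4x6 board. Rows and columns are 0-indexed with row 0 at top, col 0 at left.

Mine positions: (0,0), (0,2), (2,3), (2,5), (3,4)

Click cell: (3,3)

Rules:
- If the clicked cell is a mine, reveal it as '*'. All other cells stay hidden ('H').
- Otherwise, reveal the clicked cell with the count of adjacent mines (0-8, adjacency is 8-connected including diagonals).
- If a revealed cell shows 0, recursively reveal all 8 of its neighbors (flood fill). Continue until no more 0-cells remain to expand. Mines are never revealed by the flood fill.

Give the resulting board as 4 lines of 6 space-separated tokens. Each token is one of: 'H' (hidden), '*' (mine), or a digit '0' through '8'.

H H H H H H
H H H H H H
H H H H H H
H H H 2 H H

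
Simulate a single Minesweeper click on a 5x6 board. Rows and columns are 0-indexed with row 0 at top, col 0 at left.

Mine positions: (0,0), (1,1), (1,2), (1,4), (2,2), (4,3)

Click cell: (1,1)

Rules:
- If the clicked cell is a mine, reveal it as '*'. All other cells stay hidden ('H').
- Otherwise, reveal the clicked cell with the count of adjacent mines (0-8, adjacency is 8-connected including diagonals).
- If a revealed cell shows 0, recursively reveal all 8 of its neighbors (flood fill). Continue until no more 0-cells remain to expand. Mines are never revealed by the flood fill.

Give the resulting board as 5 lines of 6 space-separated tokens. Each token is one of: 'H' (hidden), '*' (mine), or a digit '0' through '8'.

H H H H H H
H * H H H H
H H H H H H
H H H H H H
H H H H H H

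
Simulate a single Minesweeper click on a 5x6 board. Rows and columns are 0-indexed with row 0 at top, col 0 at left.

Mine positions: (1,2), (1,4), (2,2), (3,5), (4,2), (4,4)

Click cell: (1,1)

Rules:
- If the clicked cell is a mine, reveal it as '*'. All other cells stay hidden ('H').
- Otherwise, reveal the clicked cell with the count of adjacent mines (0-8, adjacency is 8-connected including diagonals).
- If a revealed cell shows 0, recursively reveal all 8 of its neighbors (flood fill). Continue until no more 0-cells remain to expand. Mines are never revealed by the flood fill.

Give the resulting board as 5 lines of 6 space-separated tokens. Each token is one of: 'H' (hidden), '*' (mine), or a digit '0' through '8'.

H H H H H H
H 2 H H H H
H H H H H H
H H H H H H
H H H H H H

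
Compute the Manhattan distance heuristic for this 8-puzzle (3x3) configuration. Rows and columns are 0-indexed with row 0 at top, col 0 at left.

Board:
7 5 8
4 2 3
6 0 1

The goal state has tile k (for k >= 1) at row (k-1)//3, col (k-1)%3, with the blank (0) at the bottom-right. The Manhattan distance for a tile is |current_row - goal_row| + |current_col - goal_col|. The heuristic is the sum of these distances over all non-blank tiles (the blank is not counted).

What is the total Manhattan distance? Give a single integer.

Tile 7: (0,0)->(2,0) = 2
Tile 5: (0,1)->(1,1) = 1
Tile 8: (0,2)->(2,1) = 3
Tile 4: (1,0)->(1,0) = 0
Tile 2: (1,1)->(0,1) = 1
Tile 3: (1,2)->(0,2) = 1
Tile 6: (2,0)->(1,2) = 3
Tile 1: (2,2)->(0,0) = 4
Sum: 2 + 1 + 3 + 0 + 1 + 1 + 3 + 4 = 15

Answer: 15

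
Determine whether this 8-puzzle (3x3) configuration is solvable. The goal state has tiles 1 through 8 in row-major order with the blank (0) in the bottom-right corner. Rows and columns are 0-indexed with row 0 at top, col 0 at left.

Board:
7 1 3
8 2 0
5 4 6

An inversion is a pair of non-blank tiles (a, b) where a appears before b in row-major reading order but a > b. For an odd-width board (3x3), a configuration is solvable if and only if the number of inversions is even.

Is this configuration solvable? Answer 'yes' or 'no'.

Inversions (pairs i<j in row-major order where tile[i] > tile[j] > 0): 12
12 is even, so the puzzle is solvable.

Answer: yes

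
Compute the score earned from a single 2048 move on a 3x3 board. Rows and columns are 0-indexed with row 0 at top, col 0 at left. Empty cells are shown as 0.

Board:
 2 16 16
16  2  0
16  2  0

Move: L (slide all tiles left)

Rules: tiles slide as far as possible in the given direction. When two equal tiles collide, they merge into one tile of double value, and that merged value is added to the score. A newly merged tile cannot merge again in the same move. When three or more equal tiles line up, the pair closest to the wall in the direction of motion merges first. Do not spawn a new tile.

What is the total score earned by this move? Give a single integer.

Answer: 32

Derivation:
Slide left:
row 0: [2, 16, 16] -> [2, 32, 0]  score +32 (running 32)
row 1: [16, 2, 0] -> [16, 2, 0]  score +0 (running 32)
row 2: [16, 2, 0] -> [16, 2, 0]  score +0 (running 32)
Board after move:
 2 32  0
16  2  0
16  2  0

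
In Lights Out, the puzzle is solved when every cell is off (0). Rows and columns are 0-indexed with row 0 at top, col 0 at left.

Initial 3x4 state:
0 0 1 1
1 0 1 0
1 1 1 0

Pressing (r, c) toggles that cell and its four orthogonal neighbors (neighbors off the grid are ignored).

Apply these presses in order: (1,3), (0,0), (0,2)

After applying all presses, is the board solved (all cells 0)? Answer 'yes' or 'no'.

After press 1 at (1,3):
0 0 1 0
1 0 0 1
1 1 1 1

After press 2 at (0,0):
1 1 1 0
0 0 0 1
1 1 1 1

After press 3 at (0,2):
1 0 0 1
0 0 1 1
1 1 1 1

Lights still on: 8

Answer: no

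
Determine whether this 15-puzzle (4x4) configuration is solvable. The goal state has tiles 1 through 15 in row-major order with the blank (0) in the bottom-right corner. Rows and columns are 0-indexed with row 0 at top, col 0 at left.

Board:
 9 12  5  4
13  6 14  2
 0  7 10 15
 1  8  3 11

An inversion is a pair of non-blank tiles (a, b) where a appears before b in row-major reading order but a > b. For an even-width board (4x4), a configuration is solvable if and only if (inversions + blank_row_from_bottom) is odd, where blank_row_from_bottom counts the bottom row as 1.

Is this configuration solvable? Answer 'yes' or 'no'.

Answer: no

Derivation:
Inversions: 54
Blank is in row 2 (0-indexed from top), which is row 2 counting from the bottom (bottom = 1).
54 + 2 = 56, which is even, so the puzzle is not solvable.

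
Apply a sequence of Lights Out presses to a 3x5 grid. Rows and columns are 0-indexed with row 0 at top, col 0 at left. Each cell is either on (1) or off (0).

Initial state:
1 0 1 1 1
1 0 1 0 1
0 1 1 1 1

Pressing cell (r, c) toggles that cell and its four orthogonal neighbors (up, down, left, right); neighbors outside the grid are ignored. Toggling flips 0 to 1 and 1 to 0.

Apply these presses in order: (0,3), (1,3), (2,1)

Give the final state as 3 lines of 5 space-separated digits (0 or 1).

Answer: 1 0 0 1 0
1 1 0 0 0
1 0 0 0 1

Derivation:
After press 1 at (0,3):
1 0 0 0 0
1 0 1 1 1
0 1 1 1 1

After press 2 at (1,3):
1 0 0 1 0
1 0 0 0 0
0 1 1 0 1

After press 3 at (2,1):
1 0 0 1 0
1 1 0 0 0
1 0 0 0 1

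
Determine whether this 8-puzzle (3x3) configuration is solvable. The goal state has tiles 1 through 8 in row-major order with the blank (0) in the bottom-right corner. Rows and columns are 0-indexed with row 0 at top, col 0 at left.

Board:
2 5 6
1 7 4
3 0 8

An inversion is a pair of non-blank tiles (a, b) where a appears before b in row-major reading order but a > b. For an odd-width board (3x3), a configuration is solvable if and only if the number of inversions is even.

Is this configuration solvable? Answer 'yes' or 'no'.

Inversions (pairs i<j in row-major order where tile[i] > tile[j] > 0): 10
10 is even, so the puzzle is solvable.

Answer: yes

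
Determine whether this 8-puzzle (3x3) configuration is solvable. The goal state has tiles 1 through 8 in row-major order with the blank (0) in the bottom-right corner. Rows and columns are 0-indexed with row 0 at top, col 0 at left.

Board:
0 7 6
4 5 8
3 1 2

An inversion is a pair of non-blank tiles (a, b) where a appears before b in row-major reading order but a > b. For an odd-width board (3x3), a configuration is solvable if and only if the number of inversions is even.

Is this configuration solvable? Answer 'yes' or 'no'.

Inversions (pairs i<j in row-major order where tile[i] > tile[j] > 0): 22
22 is even, so the puzzle is solvable.

Answer: yes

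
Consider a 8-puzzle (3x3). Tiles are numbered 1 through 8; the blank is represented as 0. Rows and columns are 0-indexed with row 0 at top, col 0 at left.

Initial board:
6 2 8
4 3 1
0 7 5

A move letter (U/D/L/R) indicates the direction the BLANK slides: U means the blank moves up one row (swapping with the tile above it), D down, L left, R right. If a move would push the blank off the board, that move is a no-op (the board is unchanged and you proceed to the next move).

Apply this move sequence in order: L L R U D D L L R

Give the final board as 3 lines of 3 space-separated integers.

Answer: 6 2 8
4 3 1
7 0 5

Derivation:
After move 1 (L):
6 2 8
4 3 1
0 7 5

After move 2 (L):
6 2 8
4 3 1
0 7 5

After move 3 (R):
6 2 8
4 3 1
7 0 5

After move 4 (U):
6 2 8
4 0 1
7 3 5

After move 5 (D):
6 2 8
4 3 1
7 0 5

After move 6 (D):
6 2 8
4 3 1
7 0 5

After move 7 (L):
6 2 8
4 3 1
0 7 5

After move 8 (L):
6 2 8
4 3 1
0 7 5

After move 9 (R):
6 2 8
4 3 1
7 0 5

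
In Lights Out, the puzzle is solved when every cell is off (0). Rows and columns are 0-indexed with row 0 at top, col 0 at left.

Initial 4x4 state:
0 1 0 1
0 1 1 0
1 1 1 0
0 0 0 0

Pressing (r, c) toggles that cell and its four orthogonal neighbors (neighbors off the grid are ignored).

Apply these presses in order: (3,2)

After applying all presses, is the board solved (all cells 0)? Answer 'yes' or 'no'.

Answer: no

Derivation:
After press 1 at (3,2):
0 1 0 1
0 1 1 0
1 1 0 0
0 1 1 1

Lights still on: 9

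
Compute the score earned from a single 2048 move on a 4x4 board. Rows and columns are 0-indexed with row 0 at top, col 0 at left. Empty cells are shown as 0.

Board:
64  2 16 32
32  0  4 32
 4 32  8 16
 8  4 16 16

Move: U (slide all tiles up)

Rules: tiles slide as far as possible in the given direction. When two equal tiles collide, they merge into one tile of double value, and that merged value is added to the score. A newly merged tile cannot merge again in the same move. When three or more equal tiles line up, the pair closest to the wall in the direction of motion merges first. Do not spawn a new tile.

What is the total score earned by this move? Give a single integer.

Answer: 96

Derivation:
Slide up:
col 0: [64, 32, 4, 8] -> [64, 32, 4, 8]  score +0 (running 0)
col 1: [2, 0, 32, 4] -> [2, 32, 4, 0]  score +0 (running 0)
col 2: [16, 4, 8, 16] -> [16, 4, 8, 16]  score +0 (running 0)
col 3: [32, 32, 16, 16] -> [64, 32, 0, 0]  score +96 (running 96)
Board after move:
64  2 16 64
32 32  4 32
 4  4  8  0
 8  0 16  0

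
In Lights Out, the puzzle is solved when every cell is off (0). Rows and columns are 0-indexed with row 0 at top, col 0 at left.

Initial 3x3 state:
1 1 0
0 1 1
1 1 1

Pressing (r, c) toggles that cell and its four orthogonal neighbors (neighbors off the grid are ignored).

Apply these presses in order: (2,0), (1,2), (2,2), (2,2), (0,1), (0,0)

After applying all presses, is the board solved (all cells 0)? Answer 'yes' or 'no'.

Answer: no

Derivation:
After press 1 at (2,0):
1 1 0
1 1 1
0 0 1

After press 2 at (1,2):
1 1 1
1 0 0
0 0 0

After press 3 at (2,2):
1 1 1
1 0 1
0 1 1

After press 4 at (2,2):
1 1 1
1 0 0
0 0 0

After press 5 at (0,1):
0 0 0
1 1 0
0 0 0

After press 6 at (0,0):
1 1 0
0 1 0
0 0 0

Lights still on: 3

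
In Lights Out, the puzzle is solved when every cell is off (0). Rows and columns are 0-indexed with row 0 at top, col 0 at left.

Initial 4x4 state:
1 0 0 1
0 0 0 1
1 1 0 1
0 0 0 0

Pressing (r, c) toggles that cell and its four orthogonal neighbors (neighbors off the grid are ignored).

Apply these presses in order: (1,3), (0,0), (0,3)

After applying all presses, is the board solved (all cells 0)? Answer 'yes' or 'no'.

After press 1 at (1,3):
1 0 0 0
0 0 1 0
1 1 0 0
0 0 0 0

After press 2 at (0,0):
0 1 0 0
1 0 1 0
1 1 0 0
0 0 0 0

After press 3 at (0,3):
0 1 1 1
1 0 1 1
1 1 0 0
0 0 0 0

Lights still on: 8

Answer: no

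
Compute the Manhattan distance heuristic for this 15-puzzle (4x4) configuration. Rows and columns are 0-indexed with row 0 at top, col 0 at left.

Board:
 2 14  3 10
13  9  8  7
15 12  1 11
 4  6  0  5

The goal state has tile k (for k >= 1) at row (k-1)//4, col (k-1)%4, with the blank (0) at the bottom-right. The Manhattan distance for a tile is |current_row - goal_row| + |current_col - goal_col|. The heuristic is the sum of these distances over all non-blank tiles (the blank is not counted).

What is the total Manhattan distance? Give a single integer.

Answer: 37

Derivation:
Tile 2: (0,0)->(0,1) = 1
Tile 14: (0,1)->(3,1) = 3
Tile 3: (0,2)->(0,2) = 0
Tile 10: (0,3)->(2,1) = 4
Tile 13: (1,0)->(3,0) = 2
Tile 9: (1,1)->(2,0) = 2
Tile 8: (1,2)->(1,3) = 1
Tile 7: (1,3)->(1,2) = 1
Tile 15: (2,0)->(3,2) = 3
Tile 12: (2,1)->(2,3) = 2
Tile 1: (2,2)->(0,0) = 4
Tile 11: (2,3)->(2,2) = 1
Tile 4: (3,0)->(0,3) = 6
Tile 6: (3,1)->(1,1) = 2
Tile 5: (3,3)->(1,0) = 5
Sum: 1 + 3 + 0 + 4 + 2 + 2 + 1 + 1 + 3 + 2 + 4 + 1 + 6 + 2 + 5 = 37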